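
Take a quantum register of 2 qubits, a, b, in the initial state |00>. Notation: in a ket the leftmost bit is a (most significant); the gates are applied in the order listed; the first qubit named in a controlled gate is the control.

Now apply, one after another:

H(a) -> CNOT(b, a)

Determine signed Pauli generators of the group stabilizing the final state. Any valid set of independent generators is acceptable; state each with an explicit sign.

The stabilizer group can be generated by +XI, +IZ, among other valid generating sets.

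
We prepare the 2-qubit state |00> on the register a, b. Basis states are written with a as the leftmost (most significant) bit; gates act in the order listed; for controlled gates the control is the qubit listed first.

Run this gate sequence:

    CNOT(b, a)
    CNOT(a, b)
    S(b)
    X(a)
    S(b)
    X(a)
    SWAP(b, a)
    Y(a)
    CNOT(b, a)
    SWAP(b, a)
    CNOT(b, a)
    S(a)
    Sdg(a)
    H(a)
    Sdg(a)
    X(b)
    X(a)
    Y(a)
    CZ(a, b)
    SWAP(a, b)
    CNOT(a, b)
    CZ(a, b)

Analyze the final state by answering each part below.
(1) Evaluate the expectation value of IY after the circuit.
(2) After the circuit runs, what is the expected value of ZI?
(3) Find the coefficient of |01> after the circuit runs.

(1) The observable IY averages to -1.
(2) The expectation value of ZI is 1.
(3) |01> carries amplitude -sqrt(2)*I/2 in the final state.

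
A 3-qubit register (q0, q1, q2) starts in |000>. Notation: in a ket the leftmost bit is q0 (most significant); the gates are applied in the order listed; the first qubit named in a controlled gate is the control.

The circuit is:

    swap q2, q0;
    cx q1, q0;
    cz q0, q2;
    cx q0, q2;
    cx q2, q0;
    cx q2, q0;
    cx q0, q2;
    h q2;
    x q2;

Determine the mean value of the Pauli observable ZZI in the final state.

In the final state, ZZI has expectation 1.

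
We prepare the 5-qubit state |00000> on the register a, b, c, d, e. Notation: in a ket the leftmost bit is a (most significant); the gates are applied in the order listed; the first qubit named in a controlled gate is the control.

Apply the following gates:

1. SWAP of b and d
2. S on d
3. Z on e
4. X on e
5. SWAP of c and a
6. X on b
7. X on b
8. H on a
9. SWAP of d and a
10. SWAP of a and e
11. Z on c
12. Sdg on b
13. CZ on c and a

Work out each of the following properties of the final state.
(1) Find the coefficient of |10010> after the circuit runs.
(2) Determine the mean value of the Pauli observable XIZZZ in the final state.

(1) The final state's coefficient on |10010> equals sqrt(2)/2. Key observation: the block from step 6 through step 7 cancels to the identity and can be dropped.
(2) The expectation value of XIZZZ is 0.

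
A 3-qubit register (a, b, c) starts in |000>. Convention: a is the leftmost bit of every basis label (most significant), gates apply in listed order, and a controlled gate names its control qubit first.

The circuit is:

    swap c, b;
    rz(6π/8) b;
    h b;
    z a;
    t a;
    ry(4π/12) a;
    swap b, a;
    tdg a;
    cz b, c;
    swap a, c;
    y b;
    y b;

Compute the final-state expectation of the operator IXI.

The expectation value of IXI is sqrt(3)/2.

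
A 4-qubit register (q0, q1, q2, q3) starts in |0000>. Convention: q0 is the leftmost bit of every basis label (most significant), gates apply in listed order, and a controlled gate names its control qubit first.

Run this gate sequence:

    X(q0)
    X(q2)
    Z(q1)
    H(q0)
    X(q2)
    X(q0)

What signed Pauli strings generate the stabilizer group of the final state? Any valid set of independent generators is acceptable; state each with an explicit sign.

The stabilizer group can be generated by -XIII, +IZII, +IIZI, +IIIZ, among other valid generating sets.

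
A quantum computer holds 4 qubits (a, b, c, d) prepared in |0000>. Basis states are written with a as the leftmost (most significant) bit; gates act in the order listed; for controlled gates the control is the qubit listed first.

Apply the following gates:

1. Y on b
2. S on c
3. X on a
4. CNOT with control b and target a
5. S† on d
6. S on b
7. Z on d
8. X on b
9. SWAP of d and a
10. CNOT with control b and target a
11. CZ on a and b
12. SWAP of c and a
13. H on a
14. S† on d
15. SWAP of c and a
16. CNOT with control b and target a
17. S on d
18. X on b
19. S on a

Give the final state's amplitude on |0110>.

The final state's coefficient on |0110> equals -sqrt(2)/2.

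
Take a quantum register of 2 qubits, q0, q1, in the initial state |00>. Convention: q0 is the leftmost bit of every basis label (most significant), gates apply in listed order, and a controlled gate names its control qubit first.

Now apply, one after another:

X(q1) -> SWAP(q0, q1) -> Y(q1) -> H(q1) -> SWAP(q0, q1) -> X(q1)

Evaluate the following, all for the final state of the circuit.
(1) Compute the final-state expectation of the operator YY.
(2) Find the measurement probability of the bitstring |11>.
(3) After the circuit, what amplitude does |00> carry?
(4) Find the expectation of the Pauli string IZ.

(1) The observable YY averages to 0.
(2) Outcome |11> occurs with probability 0.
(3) The amplitude on |00> is sqrt(2)*I/2.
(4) In the final state, IZ has expectation 1.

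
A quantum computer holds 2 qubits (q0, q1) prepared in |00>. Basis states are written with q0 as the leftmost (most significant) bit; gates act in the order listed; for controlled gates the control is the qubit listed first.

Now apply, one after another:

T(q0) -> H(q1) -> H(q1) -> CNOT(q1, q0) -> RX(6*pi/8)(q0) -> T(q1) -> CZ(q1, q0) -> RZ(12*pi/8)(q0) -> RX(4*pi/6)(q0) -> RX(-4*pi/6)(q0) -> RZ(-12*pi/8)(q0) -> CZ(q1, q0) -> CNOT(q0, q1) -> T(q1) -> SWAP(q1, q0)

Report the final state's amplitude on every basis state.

The resulting statevector has amplitude sqrt(2 - sqrt(2))/2 on |00>, 0 on |01>, 0 on |10>, -sqrt(sqrt(2) + 2)*exp(3*I*pi/4)/2 on |11>. Key observation: steps 7-12 multiply out to the identity, so the circuit reduces to the remaining gates.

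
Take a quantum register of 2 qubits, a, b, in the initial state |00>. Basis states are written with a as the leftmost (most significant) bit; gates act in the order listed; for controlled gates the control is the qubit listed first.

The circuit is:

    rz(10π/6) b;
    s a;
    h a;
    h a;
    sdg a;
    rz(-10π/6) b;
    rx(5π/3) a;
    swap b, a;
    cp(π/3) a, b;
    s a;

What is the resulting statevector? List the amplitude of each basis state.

The resulting statevector has amplitude -sqrt(3)/2 on |00>, -I/2 on |01>, 0 on |10>, 0 on |11>.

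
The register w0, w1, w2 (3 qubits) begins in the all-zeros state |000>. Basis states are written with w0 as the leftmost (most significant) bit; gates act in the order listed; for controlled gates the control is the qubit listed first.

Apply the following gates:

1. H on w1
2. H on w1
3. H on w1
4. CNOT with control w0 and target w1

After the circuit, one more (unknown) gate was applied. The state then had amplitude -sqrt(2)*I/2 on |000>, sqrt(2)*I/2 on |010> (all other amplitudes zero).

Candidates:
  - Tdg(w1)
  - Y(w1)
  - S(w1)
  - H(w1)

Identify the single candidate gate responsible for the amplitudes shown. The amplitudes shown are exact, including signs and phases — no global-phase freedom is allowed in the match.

The unique candidate consistent with the amplitudes is Y(w1). Key observation: the block from step 2 through step 3 cancels to the identity and can be dropped.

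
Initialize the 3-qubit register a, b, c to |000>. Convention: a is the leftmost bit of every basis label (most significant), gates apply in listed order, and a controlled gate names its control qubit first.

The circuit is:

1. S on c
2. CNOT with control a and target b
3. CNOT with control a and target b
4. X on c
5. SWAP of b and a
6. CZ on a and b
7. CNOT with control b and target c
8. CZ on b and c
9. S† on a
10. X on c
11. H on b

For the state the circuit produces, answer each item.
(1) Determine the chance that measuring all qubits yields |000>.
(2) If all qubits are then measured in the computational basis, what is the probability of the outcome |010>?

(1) The probability of measuring |000> is 1/2.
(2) A full measurement returns |010> with probability 1/2.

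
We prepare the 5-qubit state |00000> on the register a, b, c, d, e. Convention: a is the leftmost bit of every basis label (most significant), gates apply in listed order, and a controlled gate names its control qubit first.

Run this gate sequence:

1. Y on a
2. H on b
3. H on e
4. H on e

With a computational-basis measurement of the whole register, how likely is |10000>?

A full measurement returns |10000> with probability 1/2. Key observation: steps 3-4 multiply out to the identity, so the circuit reduces to the remaining gates.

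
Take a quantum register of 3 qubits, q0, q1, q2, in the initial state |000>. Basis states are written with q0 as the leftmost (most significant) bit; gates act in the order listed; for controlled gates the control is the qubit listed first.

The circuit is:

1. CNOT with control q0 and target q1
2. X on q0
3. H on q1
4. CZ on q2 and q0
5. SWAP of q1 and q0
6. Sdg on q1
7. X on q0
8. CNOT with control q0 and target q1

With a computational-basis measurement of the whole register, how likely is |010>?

Outcome |010> occurs with probability 1/2.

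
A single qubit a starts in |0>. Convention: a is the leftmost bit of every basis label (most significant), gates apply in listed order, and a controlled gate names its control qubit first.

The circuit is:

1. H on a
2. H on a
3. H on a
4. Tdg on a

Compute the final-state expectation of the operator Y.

In the final state, Y has expectation -sqrt(2)/2. Key observation: gates 2-3 undo each other exactly, leaving only the rest of the circuit to track.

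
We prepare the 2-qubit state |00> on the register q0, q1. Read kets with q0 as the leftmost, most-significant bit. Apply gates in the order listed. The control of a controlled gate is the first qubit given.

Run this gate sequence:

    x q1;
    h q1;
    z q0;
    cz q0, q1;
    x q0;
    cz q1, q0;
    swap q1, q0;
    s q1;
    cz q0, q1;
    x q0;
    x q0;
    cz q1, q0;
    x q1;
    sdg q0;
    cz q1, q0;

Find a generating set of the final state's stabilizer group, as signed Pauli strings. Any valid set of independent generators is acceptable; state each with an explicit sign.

One valid set of independent stabilizer generators is -YI, +IZ (any independent generating set of the same group is equally correct).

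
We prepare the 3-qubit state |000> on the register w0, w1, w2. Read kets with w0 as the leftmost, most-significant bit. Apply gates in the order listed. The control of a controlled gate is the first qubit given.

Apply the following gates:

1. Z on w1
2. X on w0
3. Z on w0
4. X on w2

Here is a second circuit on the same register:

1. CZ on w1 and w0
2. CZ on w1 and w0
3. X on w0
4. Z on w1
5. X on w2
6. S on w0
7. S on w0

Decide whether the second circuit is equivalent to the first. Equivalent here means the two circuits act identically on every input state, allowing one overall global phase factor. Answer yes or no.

Yes: on every input state the two circuits agree up to one overall phase factor.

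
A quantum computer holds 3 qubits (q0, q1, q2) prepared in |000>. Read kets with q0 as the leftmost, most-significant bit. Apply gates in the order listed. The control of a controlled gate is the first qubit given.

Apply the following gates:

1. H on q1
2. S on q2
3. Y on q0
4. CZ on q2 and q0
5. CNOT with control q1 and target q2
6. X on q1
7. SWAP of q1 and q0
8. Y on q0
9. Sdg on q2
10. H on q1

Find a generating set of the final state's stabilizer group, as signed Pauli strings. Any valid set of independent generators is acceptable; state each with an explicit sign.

The final state is stabilized by the group generated by +XIY, -IXI, +ZIZ; other independent generating sets are equally valid.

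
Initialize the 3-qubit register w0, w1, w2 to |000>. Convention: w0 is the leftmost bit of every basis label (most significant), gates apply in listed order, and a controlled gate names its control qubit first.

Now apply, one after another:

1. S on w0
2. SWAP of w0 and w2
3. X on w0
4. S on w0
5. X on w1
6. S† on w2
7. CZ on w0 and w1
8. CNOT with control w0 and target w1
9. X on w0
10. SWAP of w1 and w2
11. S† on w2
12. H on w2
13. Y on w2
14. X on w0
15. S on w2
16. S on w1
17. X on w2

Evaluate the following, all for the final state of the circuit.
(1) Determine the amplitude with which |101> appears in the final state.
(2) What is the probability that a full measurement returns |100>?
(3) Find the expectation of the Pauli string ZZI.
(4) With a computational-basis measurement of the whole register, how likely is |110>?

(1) The amplitude on |101> is -sqrt(2)/2.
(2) A full measurement returns |100> with probability 1/2.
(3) The expectation value of ZZI is -1.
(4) A full measurement returns |110> with probability 0.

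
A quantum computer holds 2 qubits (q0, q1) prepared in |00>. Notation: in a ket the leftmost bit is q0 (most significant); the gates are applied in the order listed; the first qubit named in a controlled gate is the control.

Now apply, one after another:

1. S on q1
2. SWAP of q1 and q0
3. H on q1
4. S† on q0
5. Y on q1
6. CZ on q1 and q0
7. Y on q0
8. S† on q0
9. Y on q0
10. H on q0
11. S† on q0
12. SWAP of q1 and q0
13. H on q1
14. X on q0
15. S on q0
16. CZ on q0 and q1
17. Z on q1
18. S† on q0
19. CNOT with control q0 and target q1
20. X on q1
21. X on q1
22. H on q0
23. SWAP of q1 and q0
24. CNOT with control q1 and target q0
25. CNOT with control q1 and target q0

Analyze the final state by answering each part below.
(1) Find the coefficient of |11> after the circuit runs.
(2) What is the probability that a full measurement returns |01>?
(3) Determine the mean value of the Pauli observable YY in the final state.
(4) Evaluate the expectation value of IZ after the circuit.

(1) The final state's coefficient on |11> equals -I/2.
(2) A full measurement returns |01> with probability 1/4.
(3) In the final state, YY has expectation -1.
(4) The observable IZ averages to 0.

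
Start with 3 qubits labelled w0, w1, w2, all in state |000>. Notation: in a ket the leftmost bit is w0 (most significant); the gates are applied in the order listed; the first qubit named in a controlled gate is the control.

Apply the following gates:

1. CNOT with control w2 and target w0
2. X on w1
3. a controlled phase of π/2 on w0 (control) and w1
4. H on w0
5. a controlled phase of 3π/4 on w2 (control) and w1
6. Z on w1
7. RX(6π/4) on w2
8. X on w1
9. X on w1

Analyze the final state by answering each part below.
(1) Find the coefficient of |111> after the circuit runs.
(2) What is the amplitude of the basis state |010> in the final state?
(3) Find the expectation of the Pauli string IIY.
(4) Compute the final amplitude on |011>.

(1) |111> carries amplitude I/2 in the final state. Key observation: steps 8-9 multiply out to the identity, so the circuit reduces to the remaining gates.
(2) |010> carries amplitude 1/2 in the final state.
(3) The expectation value of IIY is 1.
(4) |011> carries amplitude I/2 in the final state.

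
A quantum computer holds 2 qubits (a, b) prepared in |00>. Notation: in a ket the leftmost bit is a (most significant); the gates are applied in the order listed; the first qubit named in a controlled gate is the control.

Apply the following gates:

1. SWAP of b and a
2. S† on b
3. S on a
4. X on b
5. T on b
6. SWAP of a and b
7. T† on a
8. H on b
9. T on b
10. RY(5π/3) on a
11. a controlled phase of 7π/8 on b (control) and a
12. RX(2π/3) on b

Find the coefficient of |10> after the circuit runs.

The final state's coefficient on |10> equals -sqrt(6)/8 - 3*sqrt(2)*exp(5*I*pi/8)/8.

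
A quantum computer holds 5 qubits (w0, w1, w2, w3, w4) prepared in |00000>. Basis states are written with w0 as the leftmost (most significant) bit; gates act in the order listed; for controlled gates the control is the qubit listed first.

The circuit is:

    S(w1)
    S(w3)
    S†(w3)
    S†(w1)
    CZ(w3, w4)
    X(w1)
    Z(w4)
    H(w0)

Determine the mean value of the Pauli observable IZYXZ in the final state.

The expectation value of IZYXZ is 0. Key observation: steps 1-4 multiply out to the identity, so the circuit reduces to the remaining gates.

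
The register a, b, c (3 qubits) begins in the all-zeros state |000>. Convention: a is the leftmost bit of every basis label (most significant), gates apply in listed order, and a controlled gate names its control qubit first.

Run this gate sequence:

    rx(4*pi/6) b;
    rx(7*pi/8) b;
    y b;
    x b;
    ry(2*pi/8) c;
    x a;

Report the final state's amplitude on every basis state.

The resulting statevector has amplitude 0 on |000>, 0 on |001>, 0 on |010>, 0 on |011>, -sqrt(3)*I*sqrt(sqrt(2)/4 + 1/2)*sin(7*pi/16)/2 + I*sqrt(sqrt(2)/4 + 1/2)*cos(7*pi/16)/2 on |100>, -sqrt(3)*I*sqrt(1/2 - sqrt(2)/4)*sin(7*pi/16)/2 + I*sqrt(1/2 - sqrt(2)/4)*cos(7*pi/16)/2 on |101>, -sqrt(sqrt(2)/4 + 1/2)*sin(7*pi/16)/2 - sqrt(3)*sqrt(sqrt(2)/4 + 1/2)*cos(7*pi/16)/2 on |110>, -sqrt(1/2 - sqrt(2)/4)*sin(7*pi/16)/2 - sqrt(3)*sqrt(1/2 - sqrt(2)/4)*cos(7*pi/16)/2 on |111>.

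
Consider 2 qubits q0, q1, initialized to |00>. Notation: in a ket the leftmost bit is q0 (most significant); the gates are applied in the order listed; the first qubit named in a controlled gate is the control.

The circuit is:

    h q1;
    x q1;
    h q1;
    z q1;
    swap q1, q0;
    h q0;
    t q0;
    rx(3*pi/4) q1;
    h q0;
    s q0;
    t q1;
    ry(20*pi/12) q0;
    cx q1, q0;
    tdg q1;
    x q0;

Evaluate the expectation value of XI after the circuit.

The observable XI averages to -sqrt(6)/4 + sqrt(2)/4. Key observation: steps 1-4 multiply out to the identity, so the circuit reduces to the remaining gates.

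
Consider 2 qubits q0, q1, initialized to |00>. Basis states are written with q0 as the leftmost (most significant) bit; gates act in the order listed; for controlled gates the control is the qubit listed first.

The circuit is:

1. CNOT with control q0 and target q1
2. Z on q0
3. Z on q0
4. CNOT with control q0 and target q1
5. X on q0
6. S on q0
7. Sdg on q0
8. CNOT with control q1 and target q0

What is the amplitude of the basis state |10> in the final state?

The amplitude on |10> is 1. Key observation: the block from step 1 through step 4 cancels to the identity and can be dropped.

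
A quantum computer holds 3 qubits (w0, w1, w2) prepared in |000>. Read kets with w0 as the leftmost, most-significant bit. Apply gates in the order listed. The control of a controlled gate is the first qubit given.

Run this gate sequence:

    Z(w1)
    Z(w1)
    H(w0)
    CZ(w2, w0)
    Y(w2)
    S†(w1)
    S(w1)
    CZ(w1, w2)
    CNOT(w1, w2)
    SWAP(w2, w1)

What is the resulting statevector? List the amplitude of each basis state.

After the circuit, the state carries amplitude sqrt(2)*I/2 on |010>, sqrt(2)*I/2 on |110>, and 0 on every other basis state.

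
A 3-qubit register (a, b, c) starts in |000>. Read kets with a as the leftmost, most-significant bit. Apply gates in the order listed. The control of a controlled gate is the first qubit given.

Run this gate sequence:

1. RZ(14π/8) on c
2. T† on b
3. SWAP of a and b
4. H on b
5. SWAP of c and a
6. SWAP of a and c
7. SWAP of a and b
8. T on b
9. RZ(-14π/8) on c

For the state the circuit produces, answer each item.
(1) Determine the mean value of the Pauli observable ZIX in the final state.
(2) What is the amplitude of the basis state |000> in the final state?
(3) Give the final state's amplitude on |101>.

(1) The observable ZIX averages to 0.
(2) |000> carries amplitude sqrt(2)/2 in the final state.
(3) The amplitude on |101> is 0.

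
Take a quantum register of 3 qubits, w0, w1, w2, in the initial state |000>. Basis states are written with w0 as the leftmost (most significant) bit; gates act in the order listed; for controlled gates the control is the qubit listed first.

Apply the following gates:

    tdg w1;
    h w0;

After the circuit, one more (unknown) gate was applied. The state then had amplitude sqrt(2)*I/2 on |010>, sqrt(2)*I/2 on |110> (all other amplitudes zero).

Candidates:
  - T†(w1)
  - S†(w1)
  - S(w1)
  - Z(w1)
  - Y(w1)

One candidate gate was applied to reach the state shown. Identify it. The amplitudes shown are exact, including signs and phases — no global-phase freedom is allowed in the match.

The applied gate was Y(w1).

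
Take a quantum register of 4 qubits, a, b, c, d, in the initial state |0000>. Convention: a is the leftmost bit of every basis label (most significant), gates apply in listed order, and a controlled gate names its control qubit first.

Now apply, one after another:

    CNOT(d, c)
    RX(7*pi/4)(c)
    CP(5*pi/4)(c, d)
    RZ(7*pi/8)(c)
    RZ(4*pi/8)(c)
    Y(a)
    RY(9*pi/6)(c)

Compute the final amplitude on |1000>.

|1000> carries amplitude sqrt(2)*I*sqrt(sqrt(2)/4 + 1/2)*exp(-11*I*pi/16)/2 - sqrt(2)*sqrt(1/2 - sqrt(2)/4)*exp(11*I*pi/16)/2 in the final state.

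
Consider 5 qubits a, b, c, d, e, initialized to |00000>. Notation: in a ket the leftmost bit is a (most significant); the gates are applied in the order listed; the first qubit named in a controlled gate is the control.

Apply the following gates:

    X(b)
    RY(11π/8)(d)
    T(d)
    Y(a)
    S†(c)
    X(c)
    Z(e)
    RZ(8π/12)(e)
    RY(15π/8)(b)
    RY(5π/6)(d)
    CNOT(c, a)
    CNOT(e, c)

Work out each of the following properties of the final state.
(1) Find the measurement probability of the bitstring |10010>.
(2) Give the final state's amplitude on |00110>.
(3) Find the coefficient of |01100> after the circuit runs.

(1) A full measurement returns |10010> with probability 0.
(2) The amplitude on |00110> is -sqrt(6)*I*exp(-I*pi/12)*sin(pi/16)*sin(5*pi/16)/4 + sqrt(2)*I*exp(-I*pi/3)*sin(pi/16)*cos(5*pi/16)/4 + sqrt(6)*I*exp(-I*pi/3)*sin(pi/16)*cos(5*pi/16)/4 + sqrt(2)*I*exp(-I*pi/12)*sin(pi/16)*sin(5*pi/16)/4.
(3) |01100> carries amplitude -sqrt(2)*I*exp(-I*pi/3)*cos(pi/16)*cos(5*pi/16)/4 + sqrt(6)*I*exp(-I*pi/3)*cos(pi/16)*cos(5*pi/16)/4 + sqrt(2)*I*exp(-I*pi/12)*sin(5*pi/16)*cos(pi/16)/4 + sqrt(6)*I*exp(-I*pi/12)*sin(5*pi/16)*cos(pi/16)/4 in the final state.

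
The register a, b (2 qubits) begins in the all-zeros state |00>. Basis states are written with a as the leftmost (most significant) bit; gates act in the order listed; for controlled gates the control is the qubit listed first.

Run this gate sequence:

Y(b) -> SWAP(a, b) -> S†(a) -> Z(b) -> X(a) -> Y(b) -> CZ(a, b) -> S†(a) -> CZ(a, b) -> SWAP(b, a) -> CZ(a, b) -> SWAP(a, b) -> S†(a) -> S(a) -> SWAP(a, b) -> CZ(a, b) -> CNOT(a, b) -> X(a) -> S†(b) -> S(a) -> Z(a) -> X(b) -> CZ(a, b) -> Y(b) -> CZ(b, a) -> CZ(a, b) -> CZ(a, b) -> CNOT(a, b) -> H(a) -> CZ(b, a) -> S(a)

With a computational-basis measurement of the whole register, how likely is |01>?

A full measurement returns |01> with probability 1/2. Key observation: the block from step 11 through step 16 cancels to the identity and can be dropped.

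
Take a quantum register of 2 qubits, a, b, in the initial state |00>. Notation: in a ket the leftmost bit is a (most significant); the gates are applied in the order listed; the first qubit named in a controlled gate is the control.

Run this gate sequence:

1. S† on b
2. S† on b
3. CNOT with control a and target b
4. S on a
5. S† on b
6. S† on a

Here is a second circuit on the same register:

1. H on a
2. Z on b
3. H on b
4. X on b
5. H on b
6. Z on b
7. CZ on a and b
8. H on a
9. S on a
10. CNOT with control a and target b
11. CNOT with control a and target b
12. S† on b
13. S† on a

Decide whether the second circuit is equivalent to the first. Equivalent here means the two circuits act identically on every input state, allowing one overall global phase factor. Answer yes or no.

No, they are not equivalent — no single phase factor reconciles the two unitaries.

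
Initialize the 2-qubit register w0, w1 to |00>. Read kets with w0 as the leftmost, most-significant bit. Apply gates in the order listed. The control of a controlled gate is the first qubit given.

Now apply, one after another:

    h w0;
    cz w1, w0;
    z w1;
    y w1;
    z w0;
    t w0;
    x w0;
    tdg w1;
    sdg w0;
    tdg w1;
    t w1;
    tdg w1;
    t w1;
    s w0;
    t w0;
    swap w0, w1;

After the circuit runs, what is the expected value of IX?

The observable IX averages to -1. Key observation: the block from step 10 through step 13 cancels to the identity and can be dropped.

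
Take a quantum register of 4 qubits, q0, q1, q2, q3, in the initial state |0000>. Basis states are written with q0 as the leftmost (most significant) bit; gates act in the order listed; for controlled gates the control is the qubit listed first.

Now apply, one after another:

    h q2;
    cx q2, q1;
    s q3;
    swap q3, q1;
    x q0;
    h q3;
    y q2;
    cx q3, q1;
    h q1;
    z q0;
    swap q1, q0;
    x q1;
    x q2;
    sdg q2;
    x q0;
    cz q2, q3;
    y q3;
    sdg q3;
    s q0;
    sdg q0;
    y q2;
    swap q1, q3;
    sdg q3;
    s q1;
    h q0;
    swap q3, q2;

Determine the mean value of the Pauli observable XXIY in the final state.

The observable XXIY averages to 1.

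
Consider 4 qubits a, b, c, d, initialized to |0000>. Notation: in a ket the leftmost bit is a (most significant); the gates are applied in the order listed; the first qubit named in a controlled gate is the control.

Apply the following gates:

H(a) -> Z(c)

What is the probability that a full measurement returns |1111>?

A full measurement returns |1111> with probability 0.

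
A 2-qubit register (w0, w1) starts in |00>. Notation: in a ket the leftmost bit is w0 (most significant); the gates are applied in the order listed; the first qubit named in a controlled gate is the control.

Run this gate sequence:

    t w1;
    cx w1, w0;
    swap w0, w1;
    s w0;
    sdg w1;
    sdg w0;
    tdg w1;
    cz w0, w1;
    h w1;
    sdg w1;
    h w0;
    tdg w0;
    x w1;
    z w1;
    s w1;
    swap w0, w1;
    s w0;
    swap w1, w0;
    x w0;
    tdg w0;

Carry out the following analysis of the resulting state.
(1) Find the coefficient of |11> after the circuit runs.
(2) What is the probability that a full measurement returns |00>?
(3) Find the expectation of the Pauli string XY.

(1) |11> carries amplitude -exp(3*I*pi/4)/2 in the final state.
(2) A full measurement returns |00> with probability 1/4.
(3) The expectation value of XY is 1.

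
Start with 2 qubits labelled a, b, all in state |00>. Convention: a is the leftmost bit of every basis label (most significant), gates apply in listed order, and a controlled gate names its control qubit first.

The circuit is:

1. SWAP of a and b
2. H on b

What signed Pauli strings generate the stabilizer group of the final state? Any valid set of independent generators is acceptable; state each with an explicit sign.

The final state is stabilized by the group generated by +IX, +ZI; other independent generating sets are equally valid.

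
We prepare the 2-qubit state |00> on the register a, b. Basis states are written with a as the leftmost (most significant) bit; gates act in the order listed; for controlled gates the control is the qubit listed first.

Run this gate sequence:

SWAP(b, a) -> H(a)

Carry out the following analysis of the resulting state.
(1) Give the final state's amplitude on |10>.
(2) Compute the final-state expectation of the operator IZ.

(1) The final state's coefficient on |10> equals sqrt(2)/2.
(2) The observable IZ averages to 1.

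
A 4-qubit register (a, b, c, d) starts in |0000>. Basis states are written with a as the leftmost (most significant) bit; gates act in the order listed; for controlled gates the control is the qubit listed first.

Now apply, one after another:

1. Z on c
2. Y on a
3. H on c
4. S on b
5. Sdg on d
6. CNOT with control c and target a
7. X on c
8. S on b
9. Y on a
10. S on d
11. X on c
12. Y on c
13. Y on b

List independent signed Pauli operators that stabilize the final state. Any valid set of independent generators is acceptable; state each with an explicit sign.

The stabilizer group can be generated by +XIXI, -ZIZI, -IZII, +IIIZ, among other valid generating sets.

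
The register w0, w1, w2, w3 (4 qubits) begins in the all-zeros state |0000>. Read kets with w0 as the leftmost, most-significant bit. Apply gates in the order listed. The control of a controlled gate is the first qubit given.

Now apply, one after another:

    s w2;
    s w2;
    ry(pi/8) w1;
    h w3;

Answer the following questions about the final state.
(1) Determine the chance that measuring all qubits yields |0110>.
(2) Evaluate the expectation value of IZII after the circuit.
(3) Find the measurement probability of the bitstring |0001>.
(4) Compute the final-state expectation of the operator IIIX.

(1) A full measurement returns |0110> with probability 0.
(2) The observable IZII averages to sqrt(sqrt(2) + 2)/2.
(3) The probability of measuring |0001> is cos(pi/16)**2/2.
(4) In the final state, IIIX has expectation 1.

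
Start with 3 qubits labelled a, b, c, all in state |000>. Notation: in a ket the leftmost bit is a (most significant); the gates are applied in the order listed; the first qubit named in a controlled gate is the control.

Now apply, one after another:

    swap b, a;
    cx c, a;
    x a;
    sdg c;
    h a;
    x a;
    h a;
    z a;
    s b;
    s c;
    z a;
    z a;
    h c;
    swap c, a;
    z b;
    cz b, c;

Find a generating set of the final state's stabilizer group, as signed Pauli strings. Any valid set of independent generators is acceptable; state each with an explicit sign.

The stabilizer group can be generated by +XII, +IZI, -IIZ, among other valid generating sets. Key observation: gates 5-8 undo each other exactly, leaving only the rest of the circuit to track.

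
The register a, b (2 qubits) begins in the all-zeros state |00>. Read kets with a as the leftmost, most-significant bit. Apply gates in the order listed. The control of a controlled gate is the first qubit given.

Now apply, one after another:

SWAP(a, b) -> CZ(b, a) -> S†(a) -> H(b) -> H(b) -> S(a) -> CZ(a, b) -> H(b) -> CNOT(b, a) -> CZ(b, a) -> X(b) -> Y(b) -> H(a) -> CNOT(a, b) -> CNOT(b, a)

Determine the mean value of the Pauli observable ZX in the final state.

In the final state, ZX has expectation 1. Key observation: the block from step 4 through step 5 cancels to the identity and can be dropped.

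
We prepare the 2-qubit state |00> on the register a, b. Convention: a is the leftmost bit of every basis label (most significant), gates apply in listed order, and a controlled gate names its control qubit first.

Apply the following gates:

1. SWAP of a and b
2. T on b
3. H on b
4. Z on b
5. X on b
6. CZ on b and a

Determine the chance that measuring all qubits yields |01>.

A full measurement returns |01> with probability 1/2.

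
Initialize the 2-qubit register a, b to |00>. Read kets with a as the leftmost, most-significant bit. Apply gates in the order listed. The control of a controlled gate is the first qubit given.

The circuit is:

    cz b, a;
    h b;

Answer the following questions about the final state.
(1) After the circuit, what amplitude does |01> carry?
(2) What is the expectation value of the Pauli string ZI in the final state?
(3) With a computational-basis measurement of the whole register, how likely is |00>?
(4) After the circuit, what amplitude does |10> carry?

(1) |01> carries amplitude sqrt(2)/2 in the final state.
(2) The expectation value of ZI is 1.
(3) Outcome |00> occurs with probability 1/2.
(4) The final state's coefficient on |10> equals 0.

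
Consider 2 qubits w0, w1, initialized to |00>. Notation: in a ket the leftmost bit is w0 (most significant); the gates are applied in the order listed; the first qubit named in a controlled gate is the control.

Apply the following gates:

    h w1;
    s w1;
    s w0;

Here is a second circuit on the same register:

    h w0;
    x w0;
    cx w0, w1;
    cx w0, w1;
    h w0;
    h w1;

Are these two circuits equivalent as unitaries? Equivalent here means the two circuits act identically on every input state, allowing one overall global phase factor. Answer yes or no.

No: there is an input state on which the two circuits produce genuinely different outputs (not merely differing by a phase).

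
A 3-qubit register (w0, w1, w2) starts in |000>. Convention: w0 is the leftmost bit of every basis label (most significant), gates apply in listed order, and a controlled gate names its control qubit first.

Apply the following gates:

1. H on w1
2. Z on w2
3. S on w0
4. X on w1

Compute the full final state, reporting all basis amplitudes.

After the circuit, the state carries amplitude sqrt(2)/2 on |000>, sqrt(2)/2 on |010>, and 0 on every other basis state.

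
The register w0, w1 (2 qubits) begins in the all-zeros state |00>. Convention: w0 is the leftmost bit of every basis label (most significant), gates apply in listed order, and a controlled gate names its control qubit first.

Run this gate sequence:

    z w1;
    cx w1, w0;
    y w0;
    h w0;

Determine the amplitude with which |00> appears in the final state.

|00> carries amplitude sqrt(2)*I/2 in the final state.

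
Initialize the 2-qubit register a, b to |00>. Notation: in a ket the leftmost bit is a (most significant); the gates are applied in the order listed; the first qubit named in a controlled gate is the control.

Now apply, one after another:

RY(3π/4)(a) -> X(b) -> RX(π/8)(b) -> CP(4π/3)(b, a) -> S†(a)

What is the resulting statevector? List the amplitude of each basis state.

The resulting statevector has amplitude -I*sqrt(2 - sqrt(2))*sin(pi/16)/2 on |00>, sqrt(2 - sqrt(2))*cos(pi/16)/2 on |01>, -sqrt(sqrt(2) + 2)*sin(pi/16)/2 on |10>, sqrt(sqrt(2) + 2)*exp(5*I*pi/6)*cos(pi/16)/2 on |11>.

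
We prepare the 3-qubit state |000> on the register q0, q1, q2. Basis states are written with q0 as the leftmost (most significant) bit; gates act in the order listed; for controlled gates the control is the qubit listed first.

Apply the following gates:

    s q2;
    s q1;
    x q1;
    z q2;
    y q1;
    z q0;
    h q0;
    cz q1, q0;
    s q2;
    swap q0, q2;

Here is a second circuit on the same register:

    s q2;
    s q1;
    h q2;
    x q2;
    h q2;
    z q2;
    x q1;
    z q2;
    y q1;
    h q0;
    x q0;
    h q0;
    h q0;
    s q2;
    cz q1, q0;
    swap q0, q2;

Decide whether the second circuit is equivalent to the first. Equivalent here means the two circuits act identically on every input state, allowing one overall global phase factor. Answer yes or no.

Yes — the two circuits implement the same unitary up to a global phase.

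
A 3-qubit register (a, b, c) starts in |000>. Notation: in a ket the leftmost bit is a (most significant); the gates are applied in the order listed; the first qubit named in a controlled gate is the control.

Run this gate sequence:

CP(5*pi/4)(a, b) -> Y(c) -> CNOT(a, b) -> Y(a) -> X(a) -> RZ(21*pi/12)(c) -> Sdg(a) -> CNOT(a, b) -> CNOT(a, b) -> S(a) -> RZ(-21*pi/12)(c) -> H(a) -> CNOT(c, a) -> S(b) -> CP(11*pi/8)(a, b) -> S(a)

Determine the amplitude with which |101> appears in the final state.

The amplitude on |101> is -sqrt(2)*I/2. Key observation: the block from step 6 through step 11 cancels to the identity and can be dropped.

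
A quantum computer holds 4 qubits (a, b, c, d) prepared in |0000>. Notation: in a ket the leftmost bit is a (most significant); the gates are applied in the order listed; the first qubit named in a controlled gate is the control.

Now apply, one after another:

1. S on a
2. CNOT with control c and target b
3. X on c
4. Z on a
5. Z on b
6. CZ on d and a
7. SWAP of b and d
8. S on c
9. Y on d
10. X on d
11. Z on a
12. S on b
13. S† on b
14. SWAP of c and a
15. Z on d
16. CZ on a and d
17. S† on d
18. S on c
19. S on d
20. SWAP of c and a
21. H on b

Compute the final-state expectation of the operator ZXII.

In the final state, ZXII has expectation 1.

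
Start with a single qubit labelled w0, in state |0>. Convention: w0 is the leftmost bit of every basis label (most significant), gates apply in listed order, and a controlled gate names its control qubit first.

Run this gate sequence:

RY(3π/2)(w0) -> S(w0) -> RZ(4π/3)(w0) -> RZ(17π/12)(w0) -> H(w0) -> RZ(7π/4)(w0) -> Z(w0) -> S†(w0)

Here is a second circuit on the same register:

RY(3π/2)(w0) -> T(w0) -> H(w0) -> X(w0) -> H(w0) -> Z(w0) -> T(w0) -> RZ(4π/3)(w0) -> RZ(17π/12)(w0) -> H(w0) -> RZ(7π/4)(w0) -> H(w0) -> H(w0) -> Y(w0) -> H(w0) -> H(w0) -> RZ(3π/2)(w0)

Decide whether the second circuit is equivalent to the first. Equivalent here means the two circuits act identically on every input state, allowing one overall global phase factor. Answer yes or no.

No — the two circuits implement different unitaries, even allowing a global phase.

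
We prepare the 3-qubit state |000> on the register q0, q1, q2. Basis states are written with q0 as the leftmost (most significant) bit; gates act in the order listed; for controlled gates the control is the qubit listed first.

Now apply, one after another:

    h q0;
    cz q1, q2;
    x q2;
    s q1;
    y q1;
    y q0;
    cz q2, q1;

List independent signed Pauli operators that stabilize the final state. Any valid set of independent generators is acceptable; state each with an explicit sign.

The final state is stabilized by the group generated by -XII, -IZI, -IIZ; other independent generating sets are equally valid.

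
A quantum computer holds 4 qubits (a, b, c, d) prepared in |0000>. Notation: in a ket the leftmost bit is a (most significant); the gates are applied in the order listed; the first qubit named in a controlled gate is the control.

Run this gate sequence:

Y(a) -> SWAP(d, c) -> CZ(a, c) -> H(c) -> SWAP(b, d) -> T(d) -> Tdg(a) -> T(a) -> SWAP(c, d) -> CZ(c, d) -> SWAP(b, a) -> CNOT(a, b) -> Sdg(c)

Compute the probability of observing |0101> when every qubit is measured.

The probability of measuring |0101> is 1/2.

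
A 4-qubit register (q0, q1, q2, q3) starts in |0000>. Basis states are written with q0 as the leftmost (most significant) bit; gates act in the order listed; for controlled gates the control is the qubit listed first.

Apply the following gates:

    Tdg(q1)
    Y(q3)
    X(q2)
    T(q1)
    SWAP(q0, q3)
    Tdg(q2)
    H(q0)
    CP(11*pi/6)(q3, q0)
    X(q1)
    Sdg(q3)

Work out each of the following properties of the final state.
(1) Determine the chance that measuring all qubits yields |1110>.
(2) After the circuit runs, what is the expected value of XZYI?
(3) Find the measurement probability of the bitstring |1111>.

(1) The probability of measuring |1110> is 1/2.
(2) The expectation value of XZYI is 0.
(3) Outcome |1111> occurs with probability 0.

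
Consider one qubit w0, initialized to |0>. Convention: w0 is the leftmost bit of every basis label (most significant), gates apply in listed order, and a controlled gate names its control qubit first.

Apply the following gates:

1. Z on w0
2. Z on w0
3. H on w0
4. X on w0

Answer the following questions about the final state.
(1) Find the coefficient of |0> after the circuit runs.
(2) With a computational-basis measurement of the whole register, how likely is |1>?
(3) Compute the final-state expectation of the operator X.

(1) |0> carries amplitude sqrt(2)/2 in the final state.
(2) Outcome |1> occurs with probability 1/2.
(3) The expectation value of X is 1.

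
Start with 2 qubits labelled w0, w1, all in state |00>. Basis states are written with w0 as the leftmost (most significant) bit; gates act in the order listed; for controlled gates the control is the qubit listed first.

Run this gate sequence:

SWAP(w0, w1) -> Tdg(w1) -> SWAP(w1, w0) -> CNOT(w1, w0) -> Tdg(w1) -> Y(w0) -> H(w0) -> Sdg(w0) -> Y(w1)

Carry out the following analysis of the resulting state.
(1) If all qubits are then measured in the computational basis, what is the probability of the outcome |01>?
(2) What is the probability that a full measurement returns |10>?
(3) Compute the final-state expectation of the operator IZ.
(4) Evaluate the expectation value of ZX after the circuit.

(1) The probability of measuring |01> is 1/2.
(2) A full measurement returns |10> with probability 0.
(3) The expectation value of IZ is -1.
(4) In the final state, ZX has expectation 0.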